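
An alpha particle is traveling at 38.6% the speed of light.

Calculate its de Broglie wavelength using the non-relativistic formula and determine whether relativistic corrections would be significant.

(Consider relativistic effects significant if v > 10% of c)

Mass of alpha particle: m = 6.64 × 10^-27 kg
Yes, relativistic corrections are needed.

Using the non-relativistic de Broglie formula λ = h/(mv):

v = 38.6% × c = 1.157 × 10^8 m/s

λ = h/(mv)
λ = (6.626 × 10^-34 J·s) / (6.64 × 10^-27 kg × 1.157 × 10^8 m/s)
λ = 8.62 × 10^-16 m

Since v = 38.6% of c > 10% of c, relativistic corrections ARE significant and the actual wavelength would differ from this non-relativistic estimate.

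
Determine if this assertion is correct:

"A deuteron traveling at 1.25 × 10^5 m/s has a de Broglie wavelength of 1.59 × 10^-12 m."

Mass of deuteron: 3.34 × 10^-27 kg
True

The claim is correct.

Using λ = h/(mv):
λ = (6.626 × 10^-34 J·s) / (3.34 × 10^-27 kg × 1.25 × 10^5 m/s)
λ = 1.59 × 10^-12 m

This matches the claimed value.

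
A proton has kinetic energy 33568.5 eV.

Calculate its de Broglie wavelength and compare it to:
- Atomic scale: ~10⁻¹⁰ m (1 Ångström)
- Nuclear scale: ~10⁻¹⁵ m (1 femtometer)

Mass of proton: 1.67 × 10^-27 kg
λ = 1.56 × 10^-13 m, which is between nuclear and atomic scales.

Using λ = h/√(2mKE):

KE = 33568.5 eV = 5.378 × 10^-15 J

λ = h/√(2mKE)
λ = (6.626 × 10^-34 J·s) / √(2 × 1.67 × 10^-27 kg × 5.378 × 10^-15 J)
λ = 1.56 × 10^-13 m

Comparison:
- Atomic scale (10⁻¹⁰ m): λ is 0.0016× this size
- Nuclear scale (10⁻¹⁵ m): λ is 1.6e+02× this size

The wavelength is between nuclear and atomic scales.

This wavelength is appropriate for probing atomic structure but too large for nuclear physics experiments.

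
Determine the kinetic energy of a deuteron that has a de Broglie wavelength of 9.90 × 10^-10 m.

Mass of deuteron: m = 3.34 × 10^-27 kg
6.71 × 10^-23 J (or 4.19 × 10^-4 eV)

From λ = h/√(2mKE), we solve for KE:

λ² = h²/(2mKE)
KE = h²/(2mλ²)
KE = (6.626 × 10^-34 J·s)² / (2 × 3.34 × 10^-27 kg × (9.90 × 10^-10 m)²)
KE = 6.71 × 10^-23 J
KE = 4.19 × 10^-4 eV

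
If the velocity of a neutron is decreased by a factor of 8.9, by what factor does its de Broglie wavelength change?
The wavelength increases by a factor of 8.9.

From λ = h/(mv), the wavelength is inversely proportional to velocity:

λ ∝ 1/v

If v → v/8.9, then λ → 8.9λ

When velocity is decreased by a factor of 8.9, the wavelength increases by a factor of 8.9.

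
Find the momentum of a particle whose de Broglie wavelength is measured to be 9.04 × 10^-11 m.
7.33 × 10^-24 kg·m/s

From the de Broglie relation λ = h/p, we solve for p:

p = h/λ
p = (6.626 × 10^-34 J·s) / (9.04 × 10^-11 m)
p = 7.33 × 10^-24 kg·m/s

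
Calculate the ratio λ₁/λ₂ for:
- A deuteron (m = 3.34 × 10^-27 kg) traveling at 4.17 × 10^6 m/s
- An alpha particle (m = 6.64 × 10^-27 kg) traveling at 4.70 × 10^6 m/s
λ₁/λ₂ = 2.24

Using λ = h/(mv):

λ₁ = h/(m₁v₁) = 4.76 × 10^-14 m
λ₂ = h/(m₂v₂) = 2.12 × 10^-14 m

Ratio λ₁/λ₂ = (m₂v₂)/(m₁v₁)
         = (6.64 × 10^-27 kg × 4.70 × 10^6 m/s) / (3.34 × 10^-27 kg × 4.17 × 10^6 m/s)
         = 2.24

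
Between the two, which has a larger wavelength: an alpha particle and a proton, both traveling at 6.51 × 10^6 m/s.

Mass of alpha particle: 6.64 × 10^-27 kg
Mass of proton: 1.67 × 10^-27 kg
The proton has the longer wavelength.

Using λ = h/(mv), since both particles have the same velocity, the wavelength depends only on mass.

For alpha particle: λ₁ = h/(m₁v) = 1.53 × 10^-14 m
For proton: λ₂ = h/(m₂v) = 6.09 × 10^-14 m

Since λ ∝ 1/m at constant velocity, the lighter particle has the longer wavelength.

The proton has the longer de Broglie wavelength.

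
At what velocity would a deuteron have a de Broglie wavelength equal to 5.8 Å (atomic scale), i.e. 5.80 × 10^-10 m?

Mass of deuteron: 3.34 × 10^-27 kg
3.42 × 10^2 m/s

From λ = h/(mv), solve for v:

v = h/(mλ)
v = (6.626 × 10^-34 J·s) / (3.34 × 10^-27 kg × 5.80 × 10^-10 m)
v = 3.42 × 10^2 m/s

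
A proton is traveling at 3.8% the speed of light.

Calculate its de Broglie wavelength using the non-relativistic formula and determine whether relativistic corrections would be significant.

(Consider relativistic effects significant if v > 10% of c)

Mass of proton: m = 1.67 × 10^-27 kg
No, relativistic corrections are not needed.

Using the non-relativistic de Broglie formula λ = h/(mv):

v = 3.8% × c = 1.139 × 10^7 m/s

λ = h/(mv)
λ = (6.626 × 10^-34 J·s) / (1.67 × 10^-27 kg × 1.139 × 10^7 m/s)
λ = 3.48 × 10^-14 m

Since v = 3.8% of c < 10% of c, relativistic corrections are NOT significant and this non-relativistic result is a good approximation.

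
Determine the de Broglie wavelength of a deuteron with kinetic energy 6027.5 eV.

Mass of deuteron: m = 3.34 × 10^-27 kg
2.61 × 10^-13 m

Using λ = h/√(2mKE):

First convert KE to Joules: KE = 6027.5 eV = 9.657 × 10^-16 J

λ = h/√(2mKE)
λ = (6.626 × 10^-34 J·s) / √(2 × 3.34 × 10^-27 kg × 9.657 × 10^-16 J)
λ = 2.61 × 10^-13 m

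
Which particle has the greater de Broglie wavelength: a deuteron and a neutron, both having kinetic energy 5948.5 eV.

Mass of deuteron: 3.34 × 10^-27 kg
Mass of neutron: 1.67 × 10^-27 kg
The neutron has the longer wavelength.

Using λ = h/√(2mKE):

For deuteron: λ₁ = h/√(2m₁KE) = 2.63 × 10^-13 m
For neutron: λ₂ = h/√(2m₂KE) = 3.71 × 10^-13 m

Since λ ∝ 1/√m at constant kinetic energy, the lighter particle has the longer wavelength.

The neutron has the longer de Broglie wavelength.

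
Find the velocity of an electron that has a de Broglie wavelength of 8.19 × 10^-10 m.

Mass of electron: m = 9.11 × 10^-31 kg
8.88 × 10^5 m/s

From the de Broglie relation λ = h/(mv), we solve for v:

v = h/(mλ)
v = (6.626 × 10^-34 J·s) / (9.11 × 10^-31 kg × 8.19 × 10^-10 m)
v = 8.88 × 10^5 m/s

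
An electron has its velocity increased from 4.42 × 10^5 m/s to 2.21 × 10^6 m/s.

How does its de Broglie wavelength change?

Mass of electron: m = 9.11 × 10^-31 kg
The wavelength decreases by a factor of 5.

Using λ = h/(mv):

Initial wavelength: λ₁ = h/(mv₁) = 1.65 × 10^-9 m
Final wavelength: λ₂ = h/(mv₂) = 3.29 × 10^-10 m

Since λ ∝ 1/v, when velocity increases by a factor of 5, the wavelength decreases by a factor of 5.

λ₂/λ₁ = v₁/v₂ = 1/5

The wavelength decreases by a factor of 5.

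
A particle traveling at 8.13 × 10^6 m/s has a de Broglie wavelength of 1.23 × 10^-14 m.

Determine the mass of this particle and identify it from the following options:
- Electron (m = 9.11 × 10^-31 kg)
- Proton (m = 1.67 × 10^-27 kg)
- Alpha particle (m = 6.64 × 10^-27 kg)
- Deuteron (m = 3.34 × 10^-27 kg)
The particle is an alpha particle.

From λ = h/(mv), solve for mass:

m = h/(λv)
m = (6.626 × 10^-34 J·s) / (1.23 × 10^-14 m × 8.13 × 10^6 m/s)
m = 6.63 × 10^-27 kg

Comparing with the listed masses, this is closest to an alpha particle.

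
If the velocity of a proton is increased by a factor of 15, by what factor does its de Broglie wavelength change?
The wavelength decreases by a factor of 15.

From λ = h/(mv), the wavelength is inversely proportional to velocity:

λ ∝ 1/v

If v → 15v, then λ → λ/15

When velocity is increased by a factor of 15, the wavelength decreases by a factor of 15.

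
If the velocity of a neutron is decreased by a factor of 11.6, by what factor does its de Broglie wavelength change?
The wavelength increases by a factor of 11.6.

From λ = h/(mv), the wavelength is inversely proportional to velocity:

λ ∝ 1/v

If v → v/11.6, then λ → 11.6λ

When velocity is decreased by a factor of 11.6, the wavelength increases by a factor of 11.6.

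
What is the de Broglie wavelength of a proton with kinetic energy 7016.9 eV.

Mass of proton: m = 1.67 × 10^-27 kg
3.42 × 10^-13 m

Using λ = h/√(2mKE):

First convert KE to Joules: KE = 7016.9 eV = 1.124 × 10^-15 J

λ = h/√(2mKE)
λ = (6.626 × 10^-34 J·s) / √(2 × 1.67 × 10^-27 kg × 1.124 × 10^-15 J)
λ = 3.42 × 10^-13 m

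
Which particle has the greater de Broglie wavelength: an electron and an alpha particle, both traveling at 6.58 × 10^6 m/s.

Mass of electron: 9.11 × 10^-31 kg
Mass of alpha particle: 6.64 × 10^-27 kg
The electron has the longer wavelength.

Using λ = h/(mv), since both particles have the same velocity, the wavelength depends only on mass.

For electron: λ₁ = h/(m₁v) = 1.11 × 10^-10 m
For alpha particle: λ₂ = h/(m₂v) = 1.52 × 10^-14 m

Since λ ∝ 1/m at constant velocity, the lighter particle has the longer wavelength.

The electron has the longer de Broglie wavelength.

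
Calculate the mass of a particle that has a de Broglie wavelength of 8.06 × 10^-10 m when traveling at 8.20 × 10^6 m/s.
1.00 × 10^-31 kg

From the de Broglie relation λ = h/(mv), we solve for m:

m = h/(λv)
m = (6.626 × 10^-34 J·s) / (8.06 × 10^-10 m × 8.20 × 10^6 m/s)
m = 1.00 × 10^-31 kg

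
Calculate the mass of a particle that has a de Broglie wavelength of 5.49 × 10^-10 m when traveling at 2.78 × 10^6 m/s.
4.34 × 10^-31 kg

From the de Broglie relation λ = h/(mv), we solve for m:

m = h/(λv)
m = (6.626 × 10^-34 J·s) / (5.49 × 10^-10 m × 2.78 × 10^6 m/s)
m = 4.34 × 10^-31 kg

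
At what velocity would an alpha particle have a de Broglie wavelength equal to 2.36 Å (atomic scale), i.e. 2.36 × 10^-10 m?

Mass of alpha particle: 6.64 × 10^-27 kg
4.23 × 10^2 m/s

From λ = h/(mv), solve for v:

v = h/(mλ)
v = (6.626 × 10^-34 J·s) / (6.64 × 10^-27 kg × 2.36 × 10^-10 m)
v = 4.23 × 10^2 m/s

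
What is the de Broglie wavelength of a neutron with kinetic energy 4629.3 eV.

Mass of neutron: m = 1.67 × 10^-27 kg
4.21 × 10^-13 m

Using λ = h/√(2mKE):

First convert KE to Joules: KE = 4629.3 eV = 7.417 × 10^-16 J

λ = h/√(2mKE)
λ = (6.626 × 10^-34 J·s) / √(2 × 1.67 × 10^-27 kg × 7.417 × 10^-16 J)
λ = 4.21 × 10^-13 m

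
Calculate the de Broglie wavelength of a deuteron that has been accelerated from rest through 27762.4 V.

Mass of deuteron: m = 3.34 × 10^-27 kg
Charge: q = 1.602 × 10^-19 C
1.22 × 10^-13 m

When a particle is accelerated through voltage V, it gains kinetic energy KE = qV.

The de Broglie wavelength is then λ = h/√(2mqV):

λ = h/√(2mqV)
λ = (6.626 × 10^-34 J·s) / √(2 × 3.34 × 10^-27 kg × 1.602 × 10^-19 C × 27762.4 V)
λ = 1.22 × 10^-13 m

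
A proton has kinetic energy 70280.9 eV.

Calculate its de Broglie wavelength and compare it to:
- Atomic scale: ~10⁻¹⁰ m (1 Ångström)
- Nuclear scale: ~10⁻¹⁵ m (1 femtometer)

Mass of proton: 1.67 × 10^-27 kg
λ = 1.08 × 10^-13 m, which is between nuclear and atomic scales.

Using λ = h/√(2mKE):

KE = 70280.9 eV = 1.126 × 10^-14 J

λ = h/√(2mKE)
λ = (6.626 × 10^-34 J·s) / √(2 × 1.67 × 10^-27 kg × 1.126 × 10^-14 J)
λ = 1.08 × 10^-13 m

Comparison:
- Atomic scale (10⁻¹⁰ m): λ is 0.0011× this size
- Nuclear scale (10⁻¹⁵ m): λ is 1.1e+02× this size

The wavelength is between nuclear and atomic scales.

This wavelength is appropriate for probing atomic structure but too large for nuclear physics experiments.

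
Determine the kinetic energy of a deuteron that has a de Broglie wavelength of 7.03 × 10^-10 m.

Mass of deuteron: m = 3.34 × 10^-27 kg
1.33 × 10^-22 J (or 8.30 × 10^-4 eV)

From λ = h/√(2mKE), we solve for KE:

λ² = h²/(2mKE)
KE = h²/(2mλ²)
KE = (6.626 × 10^-34 J·s)² / (2 × 3.34 × 10^-27 kg × (7.03 × 10^-10 m)²)
KE = 1.33 × 10^-22 J
KE = 8.30 × 10^-4 eV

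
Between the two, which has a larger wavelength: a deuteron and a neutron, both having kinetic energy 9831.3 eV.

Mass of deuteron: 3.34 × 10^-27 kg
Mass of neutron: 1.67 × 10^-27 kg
The neutron has the longer wavelength.

Using λ = h/√(2mKE):

For deuteron: λ₁ = h/√(2m₁KE) = 2.04 × 10^-13 m
For neutron: λ₂ = h/√(2m₂KE) = 2.89 × 10^-13 m

Since λ ∝ 1/√m at constant kinetic energy, the lighter particle has the longer wavelength.

The neutron has the longer de Broglie wavelength.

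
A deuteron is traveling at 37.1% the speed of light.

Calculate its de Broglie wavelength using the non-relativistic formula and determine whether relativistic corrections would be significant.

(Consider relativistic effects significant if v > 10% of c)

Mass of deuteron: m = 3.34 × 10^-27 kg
Yes, relativistic corrections are needed.

Using the non-relativistic de Broglie formula λ = h/(mv):

v = 37.1% × c = 1.112 × 10^8 m/s

λ = h/(mv)
λ = (6.626 × 10^-34 J·s) / (3.34 × 10^-27 kg × 1.112 × 10^8 m/s)
λ = 1.78 × 10^-15 m

Since v = 37.1% of c > 10% of c, relativistic corrections ARE significant and the actual wavelength would differ from this non-relativistic estimate.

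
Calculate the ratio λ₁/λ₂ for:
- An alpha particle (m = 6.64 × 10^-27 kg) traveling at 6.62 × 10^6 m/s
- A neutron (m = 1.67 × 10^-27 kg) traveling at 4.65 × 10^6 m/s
λ₁/λ₂ = 0.177

Using λ = h/(mv):

λ₁ = h/(m₁v₁) = 1.51 × 10^-14 m
λ₂ = h/(m₂v₂) = 8.53 × 10^-14 m

Ratio λ₁/λ₂ = (m₂v₂)/(m₁v₁)
         = (1.67 × 10^-27 kg × 4.65 × 10^6 m/s) / (6.64 × 10^-27 kg × 6.62 × 10^6 m/s)
         = 0.177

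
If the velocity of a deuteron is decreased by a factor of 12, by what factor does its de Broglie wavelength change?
The wavelength increases by a factor of 12.

From λ = h/(mv), the wavelength is inversely proportional to velocity:

λ ∝ 1/v

If v → v/12, then λ → 12λ

When velocity is decreased by a factor of 12, the wavelength increases by a factor of 12.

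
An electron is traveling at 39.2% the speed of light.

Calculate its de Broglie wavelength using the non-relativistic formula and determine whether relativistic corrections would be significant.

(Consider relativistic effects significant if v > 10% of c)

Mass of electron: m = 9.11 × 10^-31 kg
Yes, relativistic corrections are needed.

Using the non-relativistic de Broglie formula λ = h/(mv):

v = 39.2% × c = 1.175 × 10^8 m/s

λ = h/(mv)
λ = (6.626 × 10^-34 J·s) / (9.11 × 10^-31 kg × 1.175 × 10^8 m/s)
λ = 6.19 × 10^-12 m

Since v = 39.2% of c > 10% of c, relativistic corrections ARE significant and the actual wavelength would differ from this non-relativistic estimate.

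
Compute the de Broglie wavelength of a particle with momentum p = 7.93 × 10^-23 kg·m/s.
8.36 × 10^-12 m

Using the de Broglie relation λ = h/p:

λ = h/p
λ = (6.626 × 10^-34 J·s) / (7.93 × 10^-23 kg·m/s)
λ = 8.36 × 10^-12 m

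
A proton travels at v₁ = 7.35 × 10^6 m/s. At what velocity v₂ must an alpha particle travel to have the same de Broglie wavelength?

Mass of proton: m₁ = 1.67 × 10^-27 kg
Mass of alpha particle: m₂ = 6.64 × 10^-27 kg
v₂ = 1.85 × 10^6 m/s

For equal de Broglie wavelengths: λ₁ = λ₂

h/(m₁v₁) = h/(m₂v₂)
m₁v₁ = m₂v₂
v₂ = v₁ · (m₁/m₂)

v₂ = 7.35 × 10^6 m/s × (1.67 × 10^-27 kg / 6.64 × 10^-27 kg)
v₂ = 1.85 × 10^6 m/s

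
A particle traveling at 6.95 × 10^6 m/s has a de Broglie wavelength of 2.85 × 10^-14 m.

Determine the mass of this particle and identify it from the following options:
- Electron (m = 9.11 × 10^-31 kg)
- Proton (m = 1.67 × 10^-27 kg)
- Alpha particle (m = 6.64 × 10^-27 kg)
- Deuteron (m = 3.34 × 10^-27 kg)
The particle is a deuteron.

From λ = h/(mv), solve for mass:

m = h/(λv)
m = (6.626 × 10^-34 J·s) / (2.85 × 10^-14 m × 6.95 × 10^6 m/s)
m = 3.35 × 10^-27 kg

Comparing with the listed masses, this is closest to a deuteron.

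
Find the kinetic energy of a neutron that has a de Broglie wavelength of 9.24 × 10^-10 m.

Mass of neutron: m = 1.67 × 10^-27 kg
1.54 × 10^-22 J (or 9.61 × 10^-4 eV)

From λ = h/√(2mKE), we solve for KE:

λ² = h²/(2mKE)
KE = h²/(2mλ²)
KE = (6.626 × 10^-34 J·s)² / (2 × 1.67 × 10^-27 kg × (9.24 × 10^-10 m)²)
KE = 1.54 × 10^-22 J
KE = 9.61 × 10^-4 eV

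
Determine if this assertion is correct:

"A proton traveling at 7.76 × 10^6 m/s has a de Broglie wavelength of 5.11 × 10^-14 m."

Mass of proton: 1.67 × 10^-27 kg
True

The claim is correct.

Using λ = h/(mv):
λ = (6.626 × 10^-34 J·s) / (1.67 × 10^-27 kg × 7.76 × 10^6 m/s)
λ = 5.11 × 10^-14 m

This matches the claimed value.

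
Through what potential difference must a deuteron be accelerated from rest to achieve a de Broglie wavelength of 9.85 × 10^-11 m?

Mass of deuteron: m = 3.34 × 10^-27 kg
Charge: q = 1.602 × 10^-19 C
4.23 × 10^-2 V

From λ = h/√(2mqV), we solve for V:

λ² = h²/(2mqV)
V = h²/(2mqλ²)
V = (6.626 × 10^-34 J·s)² / (2 × 3.34 × 10^-27 kg × 1.602 × 10^-19 C × (9.85 × 10^-11 m)²)
V = 4.23 × 10^-2 V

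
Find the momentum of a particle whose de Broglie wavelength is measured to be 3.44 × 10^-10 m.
1.93 × 10^-24 kg·m/s

From the de Broglie relation λ = h/p, we solve for p:

p = h/λ
p = (6.626 × 10^-34 J·s) / (3.44 × 10^-10 m)
p = 1.93 × 10^-24 kg·m/s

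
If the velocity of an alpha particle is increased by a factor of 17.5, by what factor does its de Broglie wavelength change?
The wavelength decreases by a factor of 17.5.

From λ = h/(mv), the wavelength is inversely proportional to velocity:

λ ∝ 1/v

If v → 17.5v, then λ → λ/17.5

When velocity is increased by a factor of 17.5, the wavelength decreases by a factor of 17.5.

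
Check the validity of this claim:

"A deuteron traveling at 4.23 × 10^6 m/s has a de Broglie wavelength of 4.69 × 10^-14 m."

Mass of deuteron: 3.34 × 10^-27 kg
True

The claim is correct.

Using λ = h/(mv):
λ = (6.626 × 10^-34 J·s) / (3.34 × 10^-27 kg × 4.23 × 10^6 m/s)
λ = 4.69 × 10^-14 m

This matches the claimed value.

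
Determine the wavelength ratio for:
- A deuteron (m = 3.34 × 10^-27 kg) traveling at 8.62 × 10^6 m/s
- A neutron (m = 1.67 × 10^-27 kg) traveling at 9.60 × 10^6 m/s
λ₁/λ₂ = 0.557

Using λ = h/(mv):

λ₁ = h/(m₁v₁) = 2.30 × 10^-14 m
λ₂ = h/(m₂v₂) = 4.13 × 10^-14 m

Ratio λ₁/λ₂ = (m₂v₂)/(m₁v₁)
         = (1.67 × 10^-27 kg × 9.60 × 10^6 m/s) / (3.34 × 10^-27 kg × 8.62 × 10^6 m/s)
         = 0.557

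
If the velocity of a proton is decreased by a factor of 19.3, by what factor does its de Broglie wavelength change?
The wavelength increases by a factor of 19.3.

From λ = h/(mv), the wavelength is inversely proportional to velocity:

λ ∝ 1/v

If v → v/19.3, then λ → 19.3λ

When velocity is decreased by a factor of 19.3, the wavelength increases by a factor of 19.3.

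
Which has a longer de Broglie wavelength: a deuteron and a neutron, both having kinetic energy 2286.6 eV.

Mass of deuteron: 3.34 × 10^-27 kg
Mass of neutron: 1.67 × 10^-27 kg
The neutron has the longer wavelength.

Using λ = h/√(2mKE):

For deuteron: λ₁ = h/√(2m₁KE) = 4.24 × 10^-13 m
For neutron: λ₂ = h/√(2m₂KE) = 5.99 × 10^-13 m

Since λ ∝ 1/√m at constant kinetic energy, the lighter particle has the longer wavelength.

The neutron has the longer de Broglie wavelength.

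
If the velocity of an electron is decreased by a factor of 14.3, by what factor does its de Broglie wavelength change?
The wavelength increases by a factor of 14.3.

From λ = h/(mv), the wavelength is inversely proportional to velocity:

λ ∝ 1/v

If v → v/14.3, then λ → 14.3λ

When velocity is decreased by a factor of 14.3, the wavelength increases by a factor of 14.3.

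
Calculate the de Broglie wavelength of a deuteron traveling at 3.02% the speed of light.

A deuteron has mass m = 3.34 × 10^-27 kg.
2.19 × 10^-14 m

Using the de Broglie relation λ = h/(mv):

v = 3.02% × c = 9.054 × 10^6 m/s

λ = h/(mv)
λ = (6.626 × 10^-34 J·s) / (3.34 × 10^-27 kg × 9.054 × 10^6 m/s)
λ = 2.19 × 10^-14 m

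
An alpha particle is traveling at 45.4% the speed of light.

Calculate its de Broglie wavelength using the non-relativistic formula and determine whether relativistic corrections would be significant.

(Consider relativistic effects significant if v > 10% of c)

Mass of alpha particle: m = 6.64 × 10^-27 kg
Yes, relativistic corrections are needed.

Using the non-relativistic de Broglie formula λ = h/(mv):

v = 45.4% × c = 1.361 × 10^8 m/s

λ = h/(mv)
λ = (6.626 × 10^-34 J·s) / (6.64 × 10^-27 kg × 1.361 × 10^8 m/s)
λ = 7.33 × 10^-16 m

Since v = 45.4% of c > 10% of c, relativistic corrections ARE significant and the actual wavelength would differ from this non-relativistic estimate.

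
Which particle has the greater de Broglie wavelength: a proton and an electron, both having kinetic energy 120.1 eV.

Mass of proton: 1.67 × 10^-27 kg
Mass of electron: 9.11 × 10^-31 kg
The electron has the longer wavelength.

Using λ = h/√(2mKE):

For proton: λ₁ = h/√(2m₁KE) = 2.61 × 10^-12 m
For electron: λ₂ = h/√(2m₂KE) = 1.12 × 10^-10 m

Since λ ∝ 1/√m at constant kinetic energy, the lighter particle has the longer wavelength.

The electron has the longer de Broglie wavelength.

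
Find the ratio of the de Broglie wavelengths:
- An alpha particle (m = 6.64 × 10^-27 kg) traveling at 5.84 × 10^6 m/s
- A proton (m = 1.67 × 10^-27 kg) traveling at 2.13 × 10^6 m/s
λ₁/λ₂ = 0.0917

Using λ = h/(mv):

λ₁ = h/(m₁v₁) = 1.71 × 10^-14 m
λ₂ = h/(m₂v₂) = 1.86 × 10^-13 m

Ratio λ₁/λ₂ = (m₂v₂)/(m₁v₁)
         = (1.67 × 10^-27 kg × 2.13 × 10^6 m/s) / (6.64 × 10^-27 kg × 5.84 × 10^6 m/s)
         = 0.0917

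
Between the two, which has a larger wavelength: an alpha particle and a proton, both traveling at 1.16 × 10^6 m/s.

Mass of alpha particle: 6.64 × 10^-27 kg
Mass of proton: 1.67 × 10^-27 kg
The proton has the longer wavelength.

Using λ = h/(mv), since both particles have the same velocity, the wavelength depends only on mass.

For alpha particle: λ₁ = h/(m₁v) = 8.60 × 10^-14 m
For proton: λ₂ = h/(m₂v) = 3.42 × 10^-13 m

Since λ ∝ 1/m at constant velocity, the lighter particle has the longer wavelength.

The proton has the longer de Broglie wavelength.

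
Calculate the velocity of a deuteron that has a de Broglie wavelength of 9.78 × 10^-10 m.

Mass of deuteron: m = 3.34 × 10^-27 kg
2.03 × 10^2 m/s

From the de Broglie relation λ = h/(mv), we solve for v:

v = h/(mλ)
v = (6.626 × 10^-34 J·s) / (3.34 × 10^-27 kg × 9.78 × 10^-10 m)
v = 2.03 × 10^2 m/s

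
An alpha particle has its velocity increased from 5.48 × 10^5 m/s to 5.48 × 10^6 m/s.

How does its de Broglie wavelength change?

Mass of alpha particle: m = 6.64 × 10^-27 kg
The wavelength decreases by a factor of 10.

Using λ = h/(mv):

Initial wavelength: λ₁ = h/(mv₁) = 1.82 × 10^-13 m
Final wavelength: λ₂ = h/(mv₂) = 1.82 × 10^-14 m

Since λ ∝ 1/v, when velocity increases by a factor of 10, the wavelength decreases by a factor of 10.

λ₂/λ₁ = v₁/v₂ = 1/10

The wavelength decreases by a factor of 10.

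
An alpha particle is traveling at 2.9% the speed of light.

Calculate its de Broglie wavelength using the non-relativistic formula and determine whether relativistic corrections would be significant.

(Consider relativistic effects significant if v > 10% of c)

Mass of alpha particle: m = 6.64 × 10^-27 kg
No, relativistic corrections are not needed.

Using the non-relativistic de Broglie formula λ = h/(mv):

v = 2.9% × c = 8.694 × 10^6 m/s

λ = h/(mv)
λ = (6.626 × 10^-34 J·s) / (6.64 × 10^-27 kg × 8.694 × 10^6 m/s)
λ = 1.15 × 10^-14 m

Since v = 2.9% of c < 10% of c, relativistic corrections are NOT significant and this non-relativistic result is a good approximation.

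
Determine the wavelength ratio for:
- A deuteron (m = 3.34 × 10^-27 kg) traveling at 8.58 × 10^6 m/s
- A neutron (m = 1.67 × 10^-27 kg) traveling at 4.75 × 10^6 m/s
λ₁/λ₂ = 0.277

Using λ = h/(mv):

λ₁ = h/(m₁v₁) = 2.31 × 10^-14 m
λ₂ = h/(m₂v₂) = 8.35 × 10^-14 m

Ratio λ₁/λ₂ = (m₂v₂)/(m₁v₁)
         = (1.67 × 10^-27 kg × 4.75 × 10^6 m/s) / (3.34 × 10^-27 kg × 8.58 × 10^6 m/s)
         = 0.277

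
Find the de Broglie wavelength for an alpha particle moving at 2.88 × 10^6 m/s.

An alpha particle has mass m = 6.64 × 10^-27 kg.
3.46 × 10^-14 m

Using the de Broglie relation λ = h/(mv):

λ = h/(mv)
λ = (6.626 × 10^-34 J·s) / (6.64 × 10^-27 kg × 2.88 × 10^6 m/s)
λ = 3.46 × 10^-14 m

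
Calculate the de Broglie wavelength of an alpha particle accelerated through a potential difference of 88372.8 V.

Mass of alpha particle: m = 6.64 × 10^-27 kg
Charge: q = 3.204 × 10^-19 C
3.42 × 10^-14 m

When a particle is accelerated through voltage V, it gains kinetic energy KE = qV.

The de Broglie wavelength is then λ = h/√(2mqV):

λ = h/√(2mqV)
λ = (6.626 × 10^-34 J·s) / √(2 × 6.64 × 10^-27 kg × 3.204 × 10^-19 C × 88372.8 V)
λ = 3.42 × 10^-14 m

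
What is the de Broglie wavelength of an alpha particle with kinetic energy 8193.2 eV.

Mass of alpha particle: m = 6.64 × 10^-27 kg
1.59 × 10^-13 m

Using λ = h/√(2mKE):

First convert KE to Joules: KE = 8193.2 eV = 1.313 × 10^-15 J

λ = h/√(2mKE)
λ = (6.626 × 10^-34 J·s) / √(2 × 6.64 × 10^-27 kg × 1.313 × 10^-15 J)
λ = 1.59 × 10^-13 m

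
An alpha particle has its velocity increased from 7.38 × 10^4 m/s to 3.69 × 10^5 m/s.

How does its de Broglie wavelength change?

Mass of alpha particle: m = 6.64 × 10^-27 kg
The wavelength decreases by a factor of 5.

Using λ = h/(mv):

Initial wavelength: λ₁ = h/(mv₁) = 1.35 × 10^-12 m
Final wavelength: λ₂ = h/(mv₂) = 2.70 × 10^-13 m

Since λ ∝ 1/v, when velocity increases by a factor of 5, the wavelength decreases by a factor of 5.

λ₂/λ₁ = v₁/v₂ = 1/5

The wavelength decreases by a factor of 5.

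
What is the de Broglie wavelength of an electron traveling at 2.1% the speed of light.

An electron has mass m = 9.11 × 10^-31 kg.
1.16 × 10^-10 m

Using the de Broglie relation λ = h/(mv):

v = 2.1% × c = 6.296 × 10^6 m/s

λ = h/(mv)
λ = (6.626 × 10^-34 J·s) / (9.11 × 10^-31 kg × 6.296 × 10^6 m/s)
λ = 1.16 × 10^-10 m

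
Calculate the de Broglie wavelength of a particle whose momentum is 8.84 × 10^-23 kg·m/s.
7.50 × 10^-12 m

Using the de Broglie relation λ = h/p:

λ = h/p
λ = (6.626 × 10^-34 J·s) / (8.84 × 10^-23 kg·m/s)
λ = 7.50 × 10^-12 m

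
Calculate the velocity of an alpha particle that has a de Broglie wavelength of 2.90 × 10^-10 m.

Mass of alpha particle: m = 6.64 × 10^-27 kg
3.44 × 10^2 m/s

From the de Broglie relation λ = h/(mv), we solve for v:

v = h/(mλ)
v = (6.626 × 10^-34 J·s) / (6.64 × 10^-27 kg × 2.90 × 10^-10 m)
v = 3.44 × 10^2 m/s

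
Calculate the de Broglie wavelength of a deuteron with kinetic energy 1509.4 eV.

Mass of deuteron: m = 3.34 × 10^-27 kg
5.21 × 10^-13 m

Using λ = h/√(2mKE):

First convert KE to Joules: KE = 1509.4 eV = 2.418 × 10^-16 J

λ = h/√(2mKE)
λ = (6.626 × 10^-34 J·s) / √(2 × 3.34 × 10^-27 kg × 2.418 × 10^-16 J)
λ = 5.21 × 10^-13 m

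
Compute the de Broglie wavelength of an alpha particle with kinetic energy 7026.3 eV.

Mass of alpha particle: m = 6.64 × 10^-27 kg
1.71 × 10^-13 m

Using λ = h/√(2mKE):

First convert KE to Joules: KE = 7026.3 eV = 1.126 × 10^-15 J

λ = h/√(2mKE)
λ = (6.626 × 10^-34 J·s) / √(2 × 6.64 × 10^-27 kg × 1.126 × 10^-15 J)
λ = 1.71 × 10^-13 m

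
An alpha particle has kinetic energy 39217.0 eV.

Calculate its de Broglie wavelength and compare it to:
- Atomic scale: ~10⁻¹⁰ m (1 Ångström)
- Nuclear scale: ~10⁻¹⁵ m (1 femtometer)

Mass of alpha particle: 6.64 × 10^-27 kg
λ = 7.25 × 10^-14 m, which is between nuclear and atomic scales.

Using λ = h/√(2mKE):

KE = 39217.0 eV = 6.283 × 10^-15 J

λ = h/√(2mKE)
λ = (6.626 × 10^-34 J·s) / √(2 × 6.64 × 10^-27 kg × 6.283 × 10^-15 J)
λ = 7.25 × 10^-14 m

Comparison:
- Atomic scale (10⁻¹⁰ m): λ is 0.00073× this size
- Nuclear scale (10⁻¹⁵ m): λ is 73× this size

The wavelength is between nuclear and atomic scales.

This wavelength is appropriate for probing atomic structure but too large for nuclear physics experiments.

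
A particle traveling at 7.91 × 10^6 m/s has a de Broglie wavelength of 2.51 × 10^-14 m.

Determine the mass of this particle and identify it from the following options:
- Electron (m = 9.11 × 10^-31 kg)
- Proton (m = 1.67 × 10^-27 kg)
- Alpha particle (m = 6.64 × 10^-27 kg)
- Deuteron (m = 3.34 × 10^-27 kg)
The particle is a deuteron.

From λ = h/(mv), solve for mass:

m = h/(λv)
m = (6.626 × 10^-34 J·s) / (2.51 × 10^-14 m × 7.91 × 10^6 m/s)
m = 3.34 × 10^-27 kg

Comparing with the listed masses, this is closest to a deuteron.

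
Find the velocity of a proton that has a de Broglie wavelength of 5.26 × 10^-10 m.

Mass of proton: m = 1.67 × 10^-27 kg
7.54 × 10^2 m/s

From the de Broglie relation λ = h/(mv), we solve for v:

v = h/(mλ)
v = (6.626 × 10^-34 J·s) / (1.67 × 10^-27 kg × 5.26 × 10^-10 m)
v = 7.54 × 10^2 m/s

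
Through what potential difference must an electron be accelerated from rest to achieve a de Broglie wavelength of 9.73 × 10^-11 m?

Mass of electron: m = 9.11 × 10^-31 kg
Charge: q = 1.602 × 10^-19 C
159 V

From λ = h/√(2mqV), we solve for V:

λ² = h²/(2mqV)
V = h²/(2mqλ²)
V = (6.626 × 10^-34 J·s)² / (2 × 9.11 × 10^-31 kg × 1.602 × 10^-19 C × (9.73 × 10^-11 m)²)
V = 159 V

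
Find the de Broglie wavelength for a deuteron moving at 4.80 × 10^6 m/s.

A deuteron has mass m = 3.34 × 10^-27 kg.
4.13 × 10^-14 m

Using the de Broglie relation λ = h/(mv):

λ = h/(mv)
λ = (6.626 × 10^-34 J·s) / (3.34 × 10^-27 kg × 4.80 × 10^6 m/s)
λ = 4.13 × 10^-14 m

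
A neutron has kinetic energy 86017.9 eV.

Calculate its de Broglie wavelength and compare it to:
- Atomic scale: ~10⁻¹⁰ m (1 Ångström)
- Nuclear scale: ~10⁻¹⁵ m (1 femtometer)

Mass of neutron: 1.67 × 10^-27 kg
λ = 9.77 × 10^-14 m, which is between nuclear and atomic scales.

Using λ = h/√(2mKE):

KE = 86017.9 eV = 1.378 × 10^-14 J

λ = h/√(2mKE)
λ = (6.626 × 10^-34 J·s) / √(2 × 1.67 × 10^-27 kg × 1.378 × 10^-14 J)
λ = 9.77 × 10^-14 m

Comparison:
- Atomic scale (10⁻¹⁰ m): λ is 0.00098× this size
- Nuclear scale (10⁻¹⁵ m): λ is 98× this size

The wavelength is between nuclear and atomic scales.

This wavelength is appropriate for probing atomic structure but too large for nuclear physics experiments.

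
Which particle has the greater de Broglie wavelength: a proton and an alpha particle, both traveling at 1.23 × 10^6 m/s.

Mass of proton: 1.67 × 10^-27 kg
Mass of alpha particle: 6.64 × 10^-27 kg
The proton has the longer wavelength.

Using λ = h/(mv), since both particles have the same velocity, the wavelength depends only on mass.

For proton: λ₁ = h/(m₁v) = 3.23 × 10^-13 m
For alpha particle: λ₂ = h/(m₂v) = 8.11 × 10^-14 m

Since λ ∝ 1/m at constant velocity, the lighter particle has the longer wavelength.

The proton has the longer de Broglie wavelength.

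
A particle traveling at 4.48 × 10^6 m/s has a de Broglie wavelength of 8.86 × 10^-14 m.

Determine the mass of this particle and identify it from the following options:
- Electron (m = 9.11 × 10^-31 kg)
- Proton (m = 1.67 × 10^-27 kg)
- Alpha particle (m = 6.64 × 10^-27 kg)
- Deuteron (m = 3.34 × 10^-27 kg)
The particle is a proton.

From λ = h/(mv), solve for mass:

m = h/(λv)
m = (6.626 × 10^-34 J·s) / (8.86 × 10^-14 m × 4.48 × 10^6 m/s)
m = 1.67 × 10^-27 kg

Comparing with the listed masses, this is closest to a proton.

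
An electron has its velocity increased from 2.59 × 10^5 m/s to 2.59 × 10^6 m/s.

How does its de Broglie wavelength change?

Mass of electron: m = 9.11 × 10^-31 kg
The wavelength decreases by a factor of 10.

Using λ = h/(mv):

Initial wavelength: λ₁ = h/(mv₁) = 2.81 × 10^-9 m
Final wavelength: λ₂ = h/(mv₂) = 2.81 × 10^-10 m

Since λ ∝ 1/v, when velocity increases by a factor of 10, the wavelength decreases by a factor of 10.

λ₂/λ₁ = v₁/v₂ = 1/10

The wavelength decreases by a factor of 10.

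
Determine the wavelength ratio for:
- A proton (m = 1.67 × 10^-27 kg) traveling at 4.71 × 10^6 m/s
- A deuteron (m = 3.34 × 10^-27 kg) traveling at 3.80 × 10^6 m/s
λ₁/λ₂ = 1.61

Using λ = h/(mv):

λ₁ = h/(m₁v₁) = 8.42 × 10^-14 m
λ₂ = h/(m₂v₂) = 5.22 × 10^-14 m

Ratio λ₁/λ₂ = (m₂v₂)/(m₁v₁)
         = (3.34 × 10^-27 kg × 3.80 × 10^6 m/s) / (1.67 × 10^-27 kg × 4.71 × 10^6 m/s)
         = 1.61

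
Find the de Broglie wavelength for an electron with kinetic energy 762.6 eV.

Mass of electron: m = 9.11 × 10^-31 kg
4.44 × 10^-11 m

Using λ = h/√(2mKE):

First convert KE to Joules: KE = 762.6 eV = 1.222 × 10^-16 J

λ = h/√(2mKE)
λ = (6.626 × 10^-34 J·s) / √(2 × 9.11 × 10^-31 kg × 1.222 × 10^-16 J)
λ = 4.44 × 10^-11 m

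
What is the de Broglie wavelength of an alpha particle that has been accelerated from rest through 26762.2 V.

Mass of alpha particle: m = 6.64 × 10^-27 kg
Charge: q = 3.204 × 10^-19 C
6.21 × 10^-14 m

When a particle is accelerated through voltage V, it gains kinetic energy KE = qV.

The de Broglie wavelength is then λ = h/√(2mqV):

λ = h/√(2mqV)
λ = (6.626 × 10^-34 J·s) / √(2 × 6.64 × 10^-27 kg × 3.204 × 10^-19 C × 26762.2 V)
λ = 6.21 × 10^-14 m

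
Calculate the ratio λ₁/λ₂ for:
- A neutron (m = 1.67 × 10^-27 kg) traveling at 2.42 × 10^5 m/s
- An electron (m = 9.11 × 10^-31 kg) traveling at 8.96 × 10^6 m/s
λ₁/λ₂ = 0.0202

Using λ = h/(mv):

λ₁ = h/(m₁v₁) = 1.64 × 10^-12 m
λ₂ = h/(m₂v₂) = 8.12 × 10^-11 m

Ratio λ₁/λ₂ = (m₂v₂)/(m₁v₁)
         = (9.11 × 10^-31 kg × 8.96 × 10^6 m/s) / (1.67 × 10^-27 kg × 2.42 × 10^5 m/s)
         = 0.0202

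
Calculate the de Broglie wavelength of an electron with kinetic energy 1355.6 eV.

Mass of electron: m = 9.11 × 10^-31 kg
3.33 × 10^-11 m

Using λ = h/√(2mKE):

First convert KE to Joules: KE = 1355.6 eV = 2.172 × 10^-16 J

λ = h/√(2mKE)
λ = (6.626 × 10^-34 J·s) / √(2 × 9.11 × 10^-31 kg × 2.172 × 10^-16 J)
λ = 3.33 × 10^-11 m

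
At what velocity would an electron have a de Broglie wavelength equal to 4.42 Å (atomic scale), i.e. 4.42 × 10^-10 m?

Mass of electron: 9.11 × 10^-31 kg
1.65 × 10^6 m/s

From λ = h/(mv), solve for v:

v = h/(mλ)
v = (6.626 × 10^-34 J·s) / (9.11 × 10^-31 kg × 4.42 × 10^-10 m)
v = 1.65 × 10^6 m/s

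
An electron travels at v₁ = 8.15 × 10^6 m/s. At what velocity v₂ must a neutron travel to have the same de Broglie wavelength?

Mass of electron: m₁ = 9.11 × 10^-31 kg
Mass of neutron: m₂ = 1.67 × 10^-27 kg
v₂ = 4.45 × 10^3 m/s

For equal de Broglie wavelengths: λ₁ = λ₂

h/(m₁v₁) = h/(m₂v₂)
m₁v₁ = m₂v₂
v₂ = v₁ · (m₁/m₂)

v₂ = 8.15 × 10^6 m/s × (9.11 × 10^-31 kg / 1.67 × 10^-27 kg)
v₂ = 4.45 × 10^3 m/s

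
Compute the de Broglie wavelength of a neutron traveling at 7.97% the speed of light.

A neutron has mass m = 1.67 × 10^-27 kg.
1.66 × 10^-14 m

Using the de Broglie relation λ = h/(mv):

v = 7.97% × c = 2.389 × 10^7 m/s

λ = h/(mv)
λ = (6.626 × 10^-34 J·s) / (1.67 × 10^-27 kg × 2.389 × 10^7 m/s)
λ = 1.66 × 10^-14 m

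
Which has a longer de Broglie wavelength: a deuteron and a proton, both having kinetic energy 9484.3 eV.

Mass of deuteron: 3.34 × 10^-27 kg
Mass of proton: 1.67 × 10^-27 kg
The proton has the longer wavelength.

Using λ = h/√(2mKE):

For deuteron: λ₁ = h/√(2m₁KE) = 2.08 × 10^-13 m
For proton: λ₂ = h/√(2m₂KE) = 2.94 × 10^-13 m

Since λ ∝ 1/√m at constant kinetic energy, the lighter particle has the longer wavelength.

The proton has the longer de Broglie wavelength.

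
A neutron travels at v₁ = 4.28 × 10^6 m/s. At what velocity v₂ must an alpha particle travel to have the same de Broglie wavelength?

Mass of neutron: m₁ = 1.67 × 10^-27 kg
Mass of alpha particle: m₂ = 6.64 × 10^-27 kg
v₂ = 1.08 × 10^6 m/s

For equal de Broglie wavelengths: λ₁ = λ₂

h/(m₁v₁) = h/(m₂v₂)
m₁v₁ = m₂v₂
v₂ = v₁ · (m₁/m₂)

v₂ = 4.28 × 10^6 m/s × (1.67 × 10^-27 kg / 6.64 × 10^-27 kg)
v₂ = 1.08 × 10^6 m/s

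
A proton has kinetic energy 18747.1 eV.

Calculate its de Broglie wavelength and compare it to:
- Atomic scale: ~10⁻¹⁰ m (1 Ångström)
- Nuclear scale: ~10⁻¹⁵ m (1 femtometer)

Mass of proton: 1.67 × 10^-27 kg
λ = 2.09 × 10^-13 m, which is between nuclear and atomic scales.

Using λ = h/√(2mKE):

KE = 18747.1 eV = 3.004 × 10^-15 J

λ = h/√(2mKE)
λ = (6.626 × 10^-34 J·s) / √(2 × 1.67 × 10^-27 kg × 3.004 × 10^-15 J)
λ = 2.09 × 10^-13 m

Comparison:
- Atomic scale (10⁻¹⁰ m): λ is 0.0021× this size
- Nuclear scale (10⁻¹⁵ m): λ is 2.1e+02× this size

The wavelength is between nuclear and atomic scales.

This wavelength is appropriate for probing atomic structure but too large for nuclear physics experiments.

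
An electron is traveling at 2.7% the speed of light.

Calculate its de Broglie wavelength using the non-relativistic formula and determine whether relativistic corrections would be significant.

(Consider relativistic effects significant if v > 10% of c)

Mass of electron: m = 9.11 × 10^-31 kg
No, relativistic corrections are not needed.

Using the non-relativistic de Broglie formula λ = h/(mv):

v = 2.7% × c = 8.094 × 10^6 m/s

λ = h/(mv)
λ = (6.626 × 10^-34 J·s) / (9.11 × 10^-31 kg × 8.094 × 10^6 m/s)
λ = 8.99 × 10^-11 m

Since v = 2.7% of c < 10% of c, relativistic corrections are NOT significant and this non-relativistic result is a good approximation.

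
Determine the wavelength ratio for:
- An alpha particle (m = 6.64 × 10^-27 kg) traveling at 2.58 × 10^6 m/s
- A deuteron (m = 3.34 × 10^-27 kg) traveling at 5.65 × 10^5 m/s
λ₁/λ₂ = 0.110

Using λ = h/(mv):

λ₁ = h/(m₁v₁) = 3.87 × 10^-14 m
λ₂ = h/(m₂v₂) = 3.51 × 10^-13 m

Ratio λ₁/λ₂ = (m₂v₂)/(m₁v₁)
         = (3.34 × 10^-27 kg × 5.65 × 10^5 m/s) / (6.64 × 10^-27 kg × 2.58 × 10^6 m/s)
         = 0.110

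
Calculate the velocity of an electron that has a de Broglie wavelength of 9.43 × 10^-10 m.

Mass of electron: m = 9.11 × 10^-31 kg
7.71 × 10^5 m/s

From the de Broglie relation λ = h/(mv), we solve for v:

v = h/(mλ)
v = (6.626 × 10^-34 J·s) / (9.11 × 10^-31 kg × 9.43 × 10^-10 m)
v = 7.71 × 10^5 m/s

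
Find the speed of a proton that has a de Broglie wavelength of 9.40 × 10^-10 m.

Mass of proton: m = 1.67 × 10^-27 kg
4.22 × 10^2 m/s

From the de Broglie relation λ = h/(mv), we solve for v:

v = h/(mλ)
v = (6.626 × 10^-34 J·s) / (1.67 × 10^-27 kg × 9.40 × 10^-10 m)
v = 4.22 × 10^2 m/s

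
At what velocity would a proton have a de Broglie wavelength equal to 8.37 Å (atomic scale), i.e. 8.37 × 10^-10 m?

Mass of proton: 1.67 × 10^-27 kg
4.74 × 10^2 m/s

From λ = h/(mv), solve for v:

v = h/(mλ)
v = (6.626 × 10^-34 J·s) / (1.67 × 10^-27 kg × 8.37 × 10^-10 m)
v = 4.74 × 10^2 m/s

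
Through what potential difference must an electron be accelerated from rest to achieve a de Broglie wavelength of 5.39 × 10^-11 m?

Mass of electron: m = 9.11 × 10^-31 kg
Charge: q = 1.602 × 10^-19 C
518 V

From λ = h/√(2mqV), we solve for V:

λ² = h²/(2mqV)
V = h²/(2mqλ²)
V = (6.626 × 10^-34 J·s)² / (2 × 9.11 × 10^-31 kg × 1.602 × 10^-19 C × (5.39 × 10^-11 m)²)
V = 518 V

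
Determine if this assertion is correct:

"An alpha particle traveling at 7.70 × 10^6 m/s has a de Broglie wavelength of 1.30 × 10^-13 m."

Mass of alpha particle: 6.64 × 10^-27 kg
False

The claim is incorrect.

Using λ = h/(mv):
λ = (6.626 × 10^-34 J·s) / (6.64 × 10^-27 kg × 7.70 × 10^6 m/s)
λ = 1.30 × 10^-14 m

The actual wavelength differs from the claimed 1.30 × 10^-13 m.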